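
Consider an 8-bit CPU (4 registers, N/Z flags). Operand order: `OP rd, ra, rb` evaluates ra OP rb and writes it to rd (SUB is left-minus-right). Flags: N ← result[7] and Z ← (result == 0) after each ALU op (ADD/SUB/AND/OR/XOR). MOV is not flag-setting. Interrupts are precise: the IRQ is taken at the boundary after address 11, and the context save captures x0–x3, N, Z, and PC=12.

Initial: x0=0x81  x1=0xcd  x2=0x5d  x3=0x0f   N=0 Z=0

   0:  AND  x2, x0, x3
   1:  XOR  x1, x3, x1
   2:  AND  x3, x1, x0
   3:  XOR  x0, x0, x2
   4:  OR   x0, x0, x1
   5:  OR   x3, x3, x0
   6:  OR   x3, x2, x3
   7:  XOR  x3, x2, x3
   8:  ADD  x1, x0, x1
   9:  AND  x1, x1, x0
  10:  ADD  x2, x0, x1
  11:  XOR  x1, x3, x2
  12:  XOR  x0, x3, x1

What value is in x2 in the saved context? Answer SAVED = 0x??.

after  0: x0=0x81 x1=0xcd x2=0x01 x3=0x0f  N=0 Z=0
after  1: x0=0x81 x1=0xc2 x2=0x01 x3=0x0f  N=1 Z=0
after  2: x0=0x81 x1=0xc2 x2=0x01 x3=0x80  N=1 Z=0
after  3: x0=0x80 x1=0xc2 x2=0x01 x3=0x80  N=1 Z=0
after  4: x0=0xc2 x1=0xc2 x2=0x01 x3=0x80  N=1 Z=0
after  5: x0=0xc2 x1=0xc2 x2=0x01 x3=0xc2  N=1 Z=0
after  6: x0=0xc2 x1=0xc2 x2=0x01 x3=0xc3  N=1 Z=0
after  7: x0=0xc2 x1=0xc2 x2=0x01 x3=0xc2  N=1 Z=0
after  8: x0=0xc2 x1=0x84 x2=0x01 x3=0xc2  N=1 Z=0
after  9: x0=0xc2 x1=0x80 x2=0x01 x3=0xc2  N=1 Z=0
after 10: x0=0xc2 x1=0x80 x2=0x42 x3=0xc2  N=0 Z=0
after 11: x0=0xc2 x1=0x80 x2=0x42 x3=0xc2  N=1 Z=0
-- IRQ taken; context saved, return-PC = 12 --

SAVED = 0x42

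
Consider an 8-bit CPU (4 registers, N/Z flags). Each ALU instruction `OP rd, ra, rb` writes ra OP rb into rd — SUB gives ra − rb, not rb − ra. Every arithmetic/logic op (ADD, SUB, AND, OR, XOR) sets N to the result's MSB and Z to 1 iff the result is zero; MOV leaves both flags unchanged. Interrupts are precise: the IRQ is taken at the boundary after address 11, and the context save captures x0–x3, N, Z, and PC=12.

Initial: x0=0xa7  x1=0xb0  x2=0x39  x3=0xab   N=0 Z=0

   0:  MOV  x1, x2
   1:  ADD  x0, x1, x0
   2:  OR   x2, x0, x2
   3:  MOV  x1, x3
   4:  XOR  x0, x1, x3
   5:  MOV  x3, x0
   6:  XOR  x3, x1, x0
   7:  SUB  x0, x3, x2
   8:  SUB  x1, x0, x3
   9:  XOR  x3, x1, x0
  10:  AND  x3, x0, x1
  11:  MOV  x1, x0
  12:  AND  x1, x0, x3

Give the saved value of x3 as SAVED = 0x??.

SAVED = 0x02

after  0: x0=0xa7 x1=0x39 x2=0x39 x3=0xab  N=0 Z=0
after  1: x0=0xe0 x1=0x39 x2=0x39 x3=0xab  N=1 Z=0
after  2: x0=0xe0 x1=0x39 x2=0xf9 x3=0xab  N=1 Z=0
after  3: x0=0xe0 x1=0xab x2=0xf9 x3=0xab  N=1 Z=0
after  4: x0=0x00 x1=0xab x2=0xf9 x3=0xab  N=0 Z=1
after  5: x0=0x00 x1=0xab x2=0xf9 x3=0x00  N=0 Z=1
after  6: x0=0x00 x1=0xab x2=0xf9 x3=0xab  N=1 Z=0
after  7: x0=0xb2 x1=0xab x2=0xf9 x3=0xab  N=1 Z=0
after  8: x0=0xb2 x1=0x07 x2=0xf9 x3=0xab  N=0 Z=0
after  9: x0=0xb2 x1=0x07 x2=0xf9 x3=0xb5  N=1 Z=0
after 10: x0=0xb2 x1=0x07 x2=0xf9 x3=0x02  N=0 Z=0
after 11: x0=0xb2 x1=0xb2 x2=0xf9 x3=0x02  N=0 Z=0
-- IRQ taken; context saved, return-PC = 12 --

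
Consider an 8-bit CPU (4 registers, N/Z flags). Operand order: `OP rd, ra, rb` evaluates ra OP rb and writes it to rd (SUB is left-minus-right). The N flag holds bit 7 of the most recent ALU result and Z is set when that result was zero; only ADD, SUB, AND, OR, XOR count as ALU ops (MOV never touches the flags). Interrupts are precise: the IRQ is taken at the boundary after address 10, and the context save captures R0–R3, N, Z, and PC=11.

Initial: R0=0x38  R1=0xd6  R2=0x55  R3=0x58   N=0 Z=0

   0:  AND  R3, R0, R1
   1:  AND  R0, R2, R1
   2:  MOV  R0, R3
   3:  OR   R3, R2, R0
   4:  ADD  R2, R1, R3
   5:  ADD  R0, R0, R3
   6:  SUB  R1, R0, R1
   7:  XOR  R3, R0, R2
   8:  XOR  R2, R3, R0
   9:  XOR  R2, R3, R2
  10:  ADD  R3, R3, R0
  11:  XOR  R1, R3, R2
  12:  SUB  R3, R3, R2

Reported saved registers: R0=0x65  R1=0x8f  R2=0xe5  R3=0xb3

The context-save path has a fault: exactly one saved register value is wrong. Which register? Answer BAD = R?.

BAD = R2

after  0: R0=0x38 R1=0xd6 R2=0x55 R3=0x10  N=0 Z=0
after  1: R0=0x54 R1=0xd6 R2=0x55 R3=0x10  N=0 Z=0
after  2: R0=0x10 R1=0xd6 R2=0x55 R3=0x10  N=0 Z=0
after  3: R0=0x10 R1=0xd6 R2=0x55 R3=0x55  N=0 Z=0
after  4: R0=0x10 R1=0xd6 R2=0x2b R3=0x55  N=0 Z=0
after  5: R0=0x65 R1=0xd6 R2=0x2b R3=0x55  N=0 Z=0
after  6: R0=0x65 R1=0x8f R2=0x2b R3=0x55  N=1 Z=0
after  7: R0=0x65 R1=0x8f R2=0x2b R3=0x4e  N=0 Z=0
after  8: R0=0x65 R1=0x8f R2=0x2b R3=0x4e  N=0 Z=0
after  9: R0=0x65 R1=0x8f R2=0x65 R3=0x4e  N=0 Z=0
after 10: R0=0x65 R1=0x8f R2=0x65 R3=0xb3  N=1 Z=0
-- IRQ taken; context saved, return-PC = 11 --
mismatch: R2: reported 0xe5 vs actual 0x65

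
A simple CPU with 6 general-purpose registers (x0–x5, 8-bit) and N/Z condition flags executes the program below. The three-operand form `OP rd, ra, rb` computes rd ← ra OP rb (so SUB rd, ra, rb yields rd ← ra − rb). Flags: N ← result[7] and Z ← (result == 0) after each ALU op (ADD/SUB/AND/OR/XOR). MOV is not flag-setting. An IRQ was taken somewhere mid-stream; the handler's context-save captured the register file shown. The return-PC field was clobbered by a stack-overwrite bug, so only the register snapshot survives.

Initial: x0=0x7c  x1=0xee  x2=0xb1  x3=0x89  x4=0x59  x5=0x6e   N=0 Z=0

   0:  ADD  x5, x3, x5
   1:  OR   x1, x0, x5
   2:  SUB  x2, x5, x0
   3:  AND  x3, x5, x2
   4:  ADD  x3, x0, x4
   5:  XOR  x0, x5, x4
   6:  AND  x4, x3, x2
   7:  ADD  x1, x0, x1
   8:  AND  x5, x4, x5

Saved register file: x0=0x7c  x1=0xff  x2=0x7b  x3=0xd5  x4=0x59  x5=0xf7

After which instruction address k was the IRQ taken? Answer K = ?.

after  0: x0=0x7c x1=0xee x2=0xb1 x3=0x89 x4=0x59 x5=0xf7  N=1 Z=0
after  1: x0=0x7c x1=0xff x2=0xb1 x3=0x89 x4=0x59 x5=0xf7  N=1 Z=0
after  2: x0=0x7c x1=0xff x2=0x7b x3=0x89 x4=0x59 x5=0xf7  N=0 Z=0
after  3: x0=0x7c x1=0xff x2=0x7b x3=0x73 x4=0x59 x5=0xf7  N=0 Z=0
after  4: x0=0x7c x1=0xff x2=0x7b x3=0xd5 x4=0x59 x5=0xf7  N=1 Z=0
-- IRQ taken; context saved, return-PC = 5 --

K = 4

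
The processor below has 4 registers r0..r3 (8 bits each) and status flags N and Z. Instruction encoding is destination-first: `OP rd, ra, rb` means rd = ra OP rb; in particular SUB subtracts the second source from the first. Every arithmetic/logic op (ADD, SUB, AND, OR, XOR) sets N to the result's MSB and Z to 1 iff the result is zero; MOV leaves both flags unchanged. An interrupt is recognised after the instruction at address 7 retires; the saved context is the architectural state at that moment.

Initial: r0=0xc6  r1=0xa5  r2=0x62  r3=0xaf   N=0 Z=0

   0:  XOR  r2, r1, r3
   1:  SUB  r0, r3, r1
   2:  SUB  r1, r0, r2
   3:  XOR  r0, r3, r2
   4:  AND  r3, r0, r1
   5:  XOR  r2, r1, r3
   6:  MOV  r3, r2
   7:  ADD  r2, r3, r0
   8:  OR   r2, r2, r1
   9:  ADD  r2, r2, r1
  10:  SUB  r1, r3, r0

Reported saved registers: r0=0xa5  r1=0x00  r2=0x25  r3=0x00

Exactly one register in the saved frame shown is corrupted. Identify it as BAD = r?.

after  0: r0=0xc6 r1=0xa5 r2=0x0a r3=0xaf  N=0 Z=0
after  1: r0=0x0a r1=0xa5 r2=0x0a r3=0xaf  N=0 Z=0
after  2: r0=0x0a r1=0x00 r2=0x0a r3=0xaf  N=0 Z=1
after  3: r0=0xa5 r1=0x00 r2=0x0a r3=0xaf  N=1 Z=0
after  4: r0=0xa5 r1=0x00 r2=0x0a r3=0x00  N=0 Z=1
after  5: r0=0xa5 r1=0x00 r2=0x00 r3=0x00  N=0 Z=1
after  6: r0=0xa5 r1=0x00 r2=0x00 r3=0x00  N=0 Z=1
after  7: r0=0xa5 r1=0x00 r2=0xa5 r3=0x00  N=1 Z=0
-- IRQ taken; context saved, return-PC = 8 --
mismatch: r2: reported 0x25 vs actual 0xa5

BAD = r2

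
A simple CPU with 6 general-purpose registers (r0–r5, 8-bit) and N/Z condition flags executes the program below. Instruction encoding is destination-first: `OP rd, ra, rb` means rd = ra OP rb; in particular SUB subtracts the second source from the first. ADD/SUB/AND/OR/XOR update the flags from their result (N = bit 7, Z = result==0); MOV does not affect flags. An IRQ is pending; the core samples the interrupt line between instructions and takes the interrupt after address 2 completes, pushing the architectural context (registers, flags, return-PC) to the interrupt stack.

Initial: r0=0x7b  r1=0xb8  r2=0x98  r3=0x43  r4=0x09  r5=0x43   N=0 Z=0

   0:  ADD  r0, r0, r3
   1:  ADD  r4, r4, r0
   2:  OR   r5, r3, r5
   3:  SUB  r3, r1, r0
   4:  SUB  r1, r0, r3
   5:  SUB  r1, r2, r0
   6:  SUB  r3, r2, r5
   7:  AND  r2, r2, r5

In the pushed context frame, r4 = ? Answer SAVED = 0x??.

SAVED = 0xc7

after  0: r0=0xbe r1=0xb8 r2=0x98 r3=0x43 r4=0x09 r5=0x43  N=1 Z=0
after  1: r0=0xbe r1=0xb8 r2=0x98 r3=0x43 r4=0xc7 r5=0x43  N=1 Z=0
after  2: r0=0xbe r1=0xb8 r2=0x98 r3=0x43 r4=0xc7 r5=0x43  N=0 Z=0
-- IRQ taken; context saved, return-PC = 3 --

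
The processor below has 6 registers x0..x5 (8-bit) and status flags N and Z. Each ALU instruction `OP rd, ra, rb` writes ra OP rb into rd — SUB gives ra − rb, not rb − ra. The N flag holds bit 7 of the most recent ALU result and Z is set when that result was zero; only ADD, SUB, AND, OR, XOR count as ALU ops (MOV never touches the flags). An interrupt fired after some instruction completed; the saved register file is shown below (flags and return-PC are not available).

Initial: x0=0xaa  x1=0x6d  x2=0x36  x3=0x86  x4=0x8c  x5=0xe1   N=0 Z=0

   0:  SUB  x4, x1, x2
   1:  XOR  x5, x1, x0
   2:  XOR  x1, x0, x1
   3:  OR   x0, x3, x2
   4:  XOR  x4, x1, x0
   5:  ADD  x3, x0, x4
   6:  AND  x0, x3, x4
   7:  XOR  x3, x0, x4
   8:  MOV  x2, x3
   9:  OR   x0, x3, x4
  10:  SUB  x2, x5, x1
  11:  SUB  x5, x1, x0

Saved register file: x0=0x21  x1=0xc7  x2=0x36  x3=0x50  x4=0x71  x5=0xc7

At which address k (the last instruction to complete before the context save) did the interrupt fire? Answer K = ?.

K = 7

after  0: x0=0xaa x1=0x6d x2=0x36 x3=0x86 x4=0x37 x5=0xe1  N=0 Z=0
after  1: x0=0xaa x1=0x6d x2=0x36 x3=0x86 x4=0x37 x5=0xc7  N=1 Z=0
after  2: x0=0xaa x1=0xc7 x2=0x36 x3=0x86 x4=0x37 x5=0xc7  N=1 Z=0
after  3: x0=0xb6 x1=0xc7 x2=0x36 x3=0x86 x4=0x37 x5=0xc7  N=1 Z=0
after  4: x0=0xb6 x1=0xc7 x2=0x36 x3=0x86 x4=0x71 x5=0xc7  N=0 Z=0
after  5: x0=0xb6 x1=0xc7 x2=0x36 x3=0x27 x4=0x71 x5=0xc7  N=0 Z=0
after  6: x0=0x21 x1=0xc7 x2=0x36 x3=0x27 x4=0x71 x5=0xc7  N=0 Z=0
after  7: x0=0x21 x1=0xc7 x2=0x36 x3=0x50 x4=0x71 x5=0xc7  N=0 Z=0
-- IRQ taken; context saved, return-PC = 8 --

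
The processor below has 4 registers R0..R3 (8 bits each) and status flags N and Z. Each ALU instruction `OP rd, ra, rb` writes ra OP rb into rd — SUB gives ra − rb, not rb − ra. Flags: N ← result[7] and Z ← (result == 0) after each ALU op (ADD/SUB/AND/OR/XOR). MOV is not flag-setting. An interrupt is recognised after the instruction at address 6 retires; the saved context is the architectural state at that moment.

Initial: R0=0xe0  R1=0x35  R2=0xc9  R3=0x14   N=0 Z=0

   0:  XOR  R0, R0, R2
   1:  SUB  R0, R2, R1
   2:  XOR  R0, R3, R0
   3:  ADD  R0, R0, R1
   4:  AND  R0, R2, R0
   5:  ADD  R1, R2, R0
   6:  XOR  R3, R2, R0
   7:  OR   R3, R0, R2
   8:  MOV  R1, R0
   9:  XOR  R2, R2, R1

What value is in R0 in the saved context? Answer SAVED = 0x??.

SAVED = 0x81

after  0: R0=0x29 R1=0x35 R2=0xc9 R3=0x14  N=0 Z=0
after  1: R0=0x94 R1=0x35 R2=0xc9 R3=0x14  N=1 Z=0
after  2: R0=0x80 R1=0x35 R2=0xc9 R3=0x14  N=1 Z=0
after  3: R0=0xb5 R1=0x35 R2=0xc9 R3=0x14  N=1 Z=0
after  4: R0=0x81 R1=0x35 R2=0xc9 R3=0x14  N=1 Z=0
after  5: R0=0x81 R1=0x4a R2=0xc9 R3=0x14  N=0 Z=0
after  6: R0=0x81 R1=0x4a R2=0xc9 R3=0x48  N=0 Z=0
-- IRQ taken; context saved, return-PC = 7 --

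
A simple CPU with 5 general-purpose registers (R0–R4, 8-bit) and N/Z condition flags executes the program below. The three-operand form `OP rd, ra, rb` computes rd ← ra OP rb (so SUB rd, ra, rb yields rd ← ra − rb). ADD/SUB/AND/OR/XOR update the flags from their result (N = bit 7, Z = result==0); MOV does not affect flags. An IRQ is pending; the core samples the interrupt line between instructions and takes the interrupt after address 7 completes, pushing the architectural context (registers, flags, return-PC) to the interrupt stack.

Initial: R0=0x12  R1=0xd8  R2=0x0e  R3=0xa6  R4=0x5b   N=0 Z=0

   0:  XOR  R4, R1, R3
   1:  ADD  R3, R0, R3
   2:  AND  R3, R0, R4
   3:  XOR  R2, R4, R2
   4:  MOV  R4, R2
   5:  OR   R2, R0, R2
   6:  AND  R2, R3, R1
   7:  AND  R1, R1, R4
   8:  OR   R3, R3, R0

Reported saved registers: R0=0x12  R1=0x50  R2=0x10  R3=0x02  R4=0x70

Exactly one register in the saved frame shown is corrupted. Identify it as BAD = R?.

after  0: R0=0x12 R1=0xd8 R2=0x0e R3=0xa6 R4=0x7e  N=0 Z=0
after  1: R0=0x12 R1=0xd8 R2=0x0e R3=0xb8 R4=0x7e  N=1 Z=0
after  2: R0=0x12 R1=0xd8 R2=0x0e R3=0x12 R4=0x7e  N=0 Z=0
after  3: R0=0x12 R1=0xd8 R2=0x70 R3=0x12 R4=0x7e  N=0 Z=0
after  4: R0=0x12 R1=0xd8 R2=0x70 R3=0x12 R4=0x70  N=0 Z=0
after  5: R0=0x12 R1=0xd8 R2=0x72 R3=0x12 R4=0x70  N=0 Z=0
after  6: R0=0x12 R1=0xd8 R2=0x10 R3=0x12 R4=0x70  N=0 Z=0
after  7: R0=0x12 R1=0x50 R2=0x10 R3=0x12 R4=0x70  N=0 Z=0
-- IRQ taken; context saved, return-PC = 8 --
mismatch: R3: reported 0x02 vs actual 0x12

BAD = R3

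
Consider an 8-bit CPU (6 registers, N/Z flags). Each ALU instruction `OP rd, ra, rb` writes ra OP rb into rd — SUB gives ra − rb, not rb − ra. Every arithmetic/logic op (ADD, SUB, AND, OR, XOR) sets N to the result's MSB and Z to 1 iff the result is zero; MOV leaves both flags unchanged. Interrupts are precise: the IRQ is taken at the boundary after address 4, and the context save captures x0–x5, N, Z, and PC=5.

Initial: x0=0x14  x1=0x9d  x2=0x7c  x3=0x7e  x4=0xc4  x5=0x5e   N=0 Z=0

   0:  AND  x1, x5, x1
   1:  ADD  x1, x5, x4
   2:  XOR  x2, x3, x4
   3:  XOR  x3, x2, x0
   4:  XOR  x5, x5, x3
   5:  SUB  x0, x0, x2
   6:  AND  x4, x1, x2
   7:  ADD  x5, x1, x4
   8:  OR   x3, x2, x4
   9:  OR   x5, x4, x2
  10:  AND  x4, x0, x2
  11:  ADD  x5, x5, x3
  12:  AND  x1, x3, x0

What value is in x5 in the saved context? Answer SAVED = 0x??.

SAVED = 0xf0

after  0: x0=0x14 x1=0x1c x2=0x7c x3=0x7e x4=0xc4 x5=0x5e  N=0 Z=0
after  1: x0=0x14 x1=0x22 x2=0x7c x3=0x7e x4=0xc4 x5=0x5e  N=0 Z=0
after  2: x0=0x14 x1=0x22 x2=0xba x3=0x7e x4=0xc4 x5=0x5e  N=1 Z=0
after  3: x0=0x14 x1=0x22 x2=0xba x3=0xae x4=0xc4 x5=0x5e  N=1 Z=0
after  4: x0=0x14 x1=0x22 x2=0xba x3=0xae x4=0xc4 x5=0xf0  N=1 Z=0
-- IRQ taken; context saved, return-PC = 5 --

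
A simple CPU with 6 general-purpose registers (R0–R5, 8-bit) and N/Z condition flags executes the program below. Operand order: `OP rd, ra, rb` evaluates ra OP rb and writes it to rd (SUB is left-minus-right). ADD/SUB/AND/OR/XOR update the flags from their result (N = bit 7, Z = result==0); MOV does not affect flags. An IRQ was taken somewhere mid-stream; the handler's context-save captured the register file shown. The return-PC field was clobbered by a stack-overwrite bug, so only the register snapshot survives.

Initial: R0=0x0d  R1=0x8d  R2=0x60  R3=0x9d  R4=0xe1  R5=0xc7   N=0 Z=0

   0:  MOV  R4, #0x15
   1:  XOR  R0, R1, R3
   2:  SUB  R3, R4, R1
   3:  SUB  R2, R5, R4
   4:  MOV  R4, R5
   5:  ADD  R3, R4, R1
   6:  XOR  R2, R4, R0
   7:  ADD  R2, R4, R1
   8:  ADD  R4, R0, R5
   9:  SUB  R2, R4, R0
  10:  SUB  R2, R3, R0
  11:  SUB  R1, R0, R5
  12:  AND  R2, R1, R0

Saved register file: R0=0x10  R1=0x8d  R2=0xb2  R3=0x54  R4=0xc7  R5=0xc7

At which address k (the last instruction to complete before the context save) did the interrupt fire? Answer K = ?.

K = 5

after  0: R0=0x0d R1=0x8d R2=0x60 R3=0x9d R4=0x15 R5=0xc7  N=0 Z=0
after  1: R0=0x10 R1=0x8d R2=0x60 R3=0x9d R4=0x15 R5=0xc7  N=0 Z=0
after  2: R0=0x10 R1=0x8d R2=0x60 R3=0x88 R4=0x15 R5=0xc7  N=1 Z=0
after  3: R0=0x10 R1=0x8d R2=0xb2 R3=0x88 R4=0x15 R5=0xc7  N=1 Z=0
after  4: R0=0x10 R1=0x8d R2=0xb2 R3=0x88 R4=0xc7 R5=0xc7  N=1 Z=0
after  5: R0=0x10 R1=0x8d R2=0xb2 R3=0x54 R4=0xc7 R5=0xc7  N=0 Z=0
-- IRQ taken; context saved, return-PC = 6 --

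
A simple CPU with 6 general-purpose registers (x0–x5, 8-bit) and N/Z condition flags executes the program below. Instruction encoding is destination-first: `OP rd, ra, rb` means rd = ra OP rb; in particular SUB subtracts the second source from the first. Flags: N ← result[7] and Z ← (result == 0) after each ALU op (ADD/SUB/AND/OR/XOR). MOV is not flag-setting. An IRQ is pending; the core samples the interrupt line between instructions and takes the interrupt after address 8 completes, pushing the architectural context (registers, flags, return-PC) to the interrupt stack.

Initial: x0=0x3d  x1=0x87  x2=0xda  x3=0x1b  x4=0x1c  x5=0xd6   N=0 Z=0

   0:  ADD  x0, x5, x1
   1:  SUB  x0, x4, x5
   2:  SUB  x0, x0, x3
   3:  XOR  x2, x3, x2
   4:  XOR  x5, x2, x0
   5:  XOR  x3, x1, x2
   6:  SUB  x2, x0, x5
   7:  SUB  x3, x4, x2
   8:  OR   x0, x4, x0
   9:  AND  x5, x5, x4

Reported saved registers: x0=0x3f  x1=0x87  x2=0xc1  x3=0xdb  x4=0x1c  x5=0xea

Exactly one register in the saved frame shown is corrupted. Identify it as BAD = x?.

after  0: x0=0x5d x1=0x87 x2=0xda x3=0x1b x4=0x1c x5=0xd6  N=0 Z=0
after  1: x0=0x46 x1=0x87 x2=0xda x3=0x1b x4=0x1c x5=0xd6  N=0 Z=0
after  2: x0=0x2b x1=0x87 x2=0xda x3=0x1b x4=0x1c x5=0xd6  N=0 Z=0
after  3: x0=0x2b x1=0x87 x2=0xc1 x3=0x1b x4=0x1c x5=0xd6  N=1 Z=0
after  4: x0=0x2b x1=0x87 x2=0xc1 x3=0x1b x4=0x1c x5=0xea  N=1 Z=0
after  5: x0=0x2b x1=0x87 x2=0xc1 x3=0x46 x4=0x1c x5=0xea  N=0 Z=0
after  6: x0=0x2b x1=0x87 x2=0x41 x3=0x46 x4=0x1c x5=0xea  N=0 Z=0
after  7: x0=0x2b x1=0x87 x2=0x41 x3=0xdb x4=0x1c x5=0xea  N=1 Z=0
after  8: x0=0x3f x1=0x87 x2=0x41 x3=0xdb x4=0x1c x5=0xea  N=0 Z=0
-- IRQ taken; context saved, return-PC = 9 --
mismatch: x2: reported 0xc1 vs actual 0x41

BAD = x2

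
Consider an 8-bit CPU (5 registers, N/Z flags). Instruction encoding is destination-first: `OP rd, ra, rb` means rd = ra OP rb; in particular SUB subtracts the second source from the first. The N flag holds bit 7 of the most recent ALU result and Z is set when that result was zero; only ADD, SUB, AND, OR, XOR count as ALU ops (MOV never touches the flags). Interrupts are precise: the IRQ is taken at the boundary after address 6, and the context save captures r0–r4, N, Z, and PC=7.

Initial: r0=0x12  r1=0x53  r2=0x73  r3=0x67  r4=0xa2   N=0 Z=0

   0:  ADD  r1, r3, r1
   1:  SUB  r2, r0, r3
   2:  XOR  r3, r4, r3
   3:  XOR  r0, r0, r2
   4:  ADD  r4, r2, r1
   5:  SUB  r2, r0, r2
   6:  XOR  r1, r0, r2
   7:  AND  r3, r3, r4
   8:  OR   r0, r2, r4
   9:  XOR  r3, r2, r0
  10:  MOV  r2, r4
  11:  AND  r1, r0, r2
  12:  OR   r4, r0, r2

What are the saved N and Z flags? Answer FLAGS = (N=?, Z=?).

after  0: r0=0x12 r1=0xba r2=0x73 r3=0x67 r4=0xa2  N=1 Z=0
after  1: r0=0x12 r1=0xba r2=0xab r3=0x67 r4=0xa2  N=1 Z=0
after  2: r0=0x12 r1=0xba r2=0xab r3=0xc5 r4=0xa2  N=1 Z=0
after  3: r0=0xb9 r1=0xba r2=0xab r3=0xc5 r4=0xa2  N=1 Z=0
after  4: r0=0xb9 r1=0xba r2=0xab r3=0xc5 r4=0x65  N=0 Z=0
after  5: r0=0xb9 r1=0xba r2=0x0e r3=0xc5 r4=0x65  N=0 Z=0
after  6: r0=0xb9 r1=0xb7 r2=0x0e r3=0xc5 r4=0x65  N=1 Z=0
-- IRQ taken; context saved, return-PC = 7 --

FLAGS = (N=1, Z=0)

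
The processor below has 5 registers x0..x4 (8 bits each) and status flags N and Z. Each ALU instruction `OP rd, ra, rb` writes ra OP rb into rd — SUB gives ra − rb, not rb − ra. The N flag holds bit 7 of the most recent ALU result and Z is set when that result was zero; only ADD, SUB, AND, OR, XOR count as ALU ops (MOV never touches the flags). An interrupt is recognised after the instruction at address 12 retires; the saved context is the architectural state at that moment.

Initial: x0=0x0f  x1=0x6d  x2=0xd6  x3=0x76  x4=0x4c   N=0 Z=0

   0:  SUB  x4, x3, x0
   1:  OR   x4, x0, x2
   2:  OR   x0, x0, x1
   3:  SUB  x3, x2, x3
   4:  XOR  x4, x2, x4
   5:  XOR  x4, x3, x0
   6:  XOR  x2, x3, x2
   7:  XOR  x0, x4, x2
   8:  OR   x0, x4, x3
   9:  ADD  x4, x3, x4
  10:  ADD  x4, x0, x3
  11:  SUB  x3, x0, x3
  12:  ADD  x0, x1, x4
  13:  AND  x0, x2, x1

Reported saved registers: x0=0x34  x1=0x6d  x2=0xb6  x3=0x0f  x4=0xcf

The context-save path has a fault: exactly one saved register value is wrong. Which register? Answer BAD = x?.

after  0: x0=0x0f x1=0x6d x2=0xd6 x3=0x76 x4=0x67  N=0 Z=0
after  1: x0=0x0f x1=0x6d x2=0xd6 x3=0x76 x4=0xdf  N=1 Z=0
after  2: x0=0x6f x1=0x6d x2=0xd6 x3=0x76 x4=0xdf  N=0 Z=0
after  3: x0=0x6f x1=0x6d x2=0xd6 x3=0x60 x4=0xdf  N=0 Z=0
after  4: x0=0x6f x1=0x6d x2=0xd6 x3=0x60 x4=0x09  N=0 Z=0
after  5: x0=0x6f x1=0x6d x2=0xd6 x3=0x60 x4=0x0f  N=0 Z=0
after  6: x0=0x6f x1=0x6d x2=0xb6 x3=0x60 x4=0x0f  N=1 Z=0
after  7: x0=0xb9 x1=0x6d x2=0xb6 x3=0x60 x4=0x0f  N=1 Z=0
after  8: x0=0x6f x1=0x6d x2=0xb6 x3=0x60 x4=0x0f  N=0 Z=0
after  9: x0=0x6f x1=0x6d x2=0xb6 x3=0x60 x4=0x6f  N=0 Z=0
after 10: x0=0x6f x1=0x6d x2=0xb6 x3=0x60 x4=0xcf  N=1 Z=0
after 11: x0=0x6f x1=0x6d x2=0xb6 x3=0x0f x4=0xcf  N=0 Z=0
after 12: x0=0x3c x1=0x6d x2=0xb6 x3=0x0f x4=0xcf  N=0 Z=0
-- IRQ taken; context saved, return-PC = 13 --
mismatch: x0: reported 0x34 vs actual 0x3c

BAD = x0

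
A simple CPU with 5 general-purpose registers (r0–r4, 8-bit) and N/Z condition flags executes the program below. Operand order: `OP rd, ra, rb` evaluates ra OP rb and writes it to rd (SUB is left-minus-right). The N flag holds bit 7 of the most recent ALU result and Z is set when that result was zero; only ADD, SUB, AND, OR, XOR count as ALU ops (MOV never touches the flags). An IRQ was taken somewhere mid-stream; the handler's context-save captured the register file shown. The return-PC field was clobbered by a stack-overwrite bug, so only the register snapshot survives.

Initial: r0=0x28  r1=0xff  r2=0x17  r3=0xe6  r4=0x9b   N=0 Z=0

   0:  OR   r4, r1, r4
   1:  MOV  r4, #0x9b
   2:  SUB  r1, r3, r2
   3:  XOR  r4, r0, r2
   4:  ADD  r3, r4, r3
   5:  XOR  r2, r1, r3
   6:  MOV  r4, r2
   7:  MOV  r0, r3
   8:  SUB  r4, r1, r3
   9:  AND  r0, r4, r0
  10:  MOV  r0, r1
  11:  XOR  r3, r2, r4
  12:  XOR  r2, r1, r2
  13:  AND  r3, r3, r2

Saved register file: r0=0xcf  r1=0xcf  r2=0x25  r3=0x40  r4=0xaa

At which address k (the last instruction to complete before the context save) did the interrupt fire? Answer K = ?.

after  0: r0=0x28 r1=0xff r2=0x17 r3=0xe6 r4=0xff  N=1 Z=0
after  1: r0=0x28 r1=0xff r2=0x17 r3=0xe6 r4=0x9b  N=1 Z=0
after  2: r0=0x28 r1=0xcf r2=0x17 r3=0xe6 r4=0x9b  N=1 Z=0
after  3: r0=0x28 r1=0xcf r2=0x17 r3=0xe6 r4=0x3f  N=0 Z=0
after  4: r0=0x28 r1=0xcf r2=0x17 r3=0x25 r4=0x3f  N=0 Z=0
after  5: r0=0x28 r1=0xcf r2=0xea r3=0x25 r4=0x3f  N=1 Z=0
after  6: r0=0x28 r1=0xcf r2=0xea r3=0x25 r4=0xea  N=1 Z=0
after  7: r0=0x25 r1=0xcf r2=0xea r3=0x25 r4=0xea  N=1 Z=0
after  8: r0=0x25 r1=0xcf r2=0xea r3=0x25 r4=0xaa  N=1 Z=0
after  9: r0=0x20 r1=0xcf r2=0xea r3=0x25 r4=0xaa  N=0 Z=0
after 10: r0=0xcf r1=0xcf r2=0xea r3=0x25 r4=0xaa  N=0 Z=0
after 11: r0=0xcf r1=0xcf r2=0xea r3=0x40 r4=0xaa  N=0 Z=0
after 12: r0=0xcf r1=0xcf r2=0x25 r3=0x40 r4=0xaa  N=0 Z=0
-- IRQ taken; context saved, return-PC = 13 --

K = 12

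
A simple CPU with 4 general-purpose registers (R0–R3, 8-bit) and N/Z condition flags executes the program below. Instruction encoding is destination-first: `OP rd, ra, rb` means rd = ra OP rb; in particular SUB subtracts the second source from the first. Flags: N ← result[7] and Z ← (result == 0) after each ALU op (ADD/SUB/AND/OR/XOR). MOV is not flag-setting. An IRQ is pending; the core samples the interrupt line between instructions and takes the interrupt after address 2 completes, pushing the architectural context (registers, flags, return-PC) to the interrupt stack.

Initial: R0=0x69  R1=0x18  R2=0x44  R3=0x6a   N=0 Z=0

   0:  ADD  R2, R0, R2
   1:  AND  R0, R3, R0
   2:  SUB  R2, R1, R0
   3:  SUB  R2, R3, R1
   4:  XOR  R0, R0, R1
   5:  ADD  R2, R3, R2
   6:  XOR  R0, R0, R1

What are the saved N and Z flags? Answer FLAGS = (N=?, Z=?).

after  0: R0=0x69 R1=0x18 R2=0xad R3=0x6a  N=1 Z=0
after  1: R0=0x68 R1=0x18 R2=0xad R3=0x6a  N=0 Z=0
after  2: R0=0x68 R1=0x18 R2=0xb0 R3=0x6a  N=1 Z=0
-- IRQ taken; context saved, return-PC = 3 --

FLAGS = (N=1, Z=0)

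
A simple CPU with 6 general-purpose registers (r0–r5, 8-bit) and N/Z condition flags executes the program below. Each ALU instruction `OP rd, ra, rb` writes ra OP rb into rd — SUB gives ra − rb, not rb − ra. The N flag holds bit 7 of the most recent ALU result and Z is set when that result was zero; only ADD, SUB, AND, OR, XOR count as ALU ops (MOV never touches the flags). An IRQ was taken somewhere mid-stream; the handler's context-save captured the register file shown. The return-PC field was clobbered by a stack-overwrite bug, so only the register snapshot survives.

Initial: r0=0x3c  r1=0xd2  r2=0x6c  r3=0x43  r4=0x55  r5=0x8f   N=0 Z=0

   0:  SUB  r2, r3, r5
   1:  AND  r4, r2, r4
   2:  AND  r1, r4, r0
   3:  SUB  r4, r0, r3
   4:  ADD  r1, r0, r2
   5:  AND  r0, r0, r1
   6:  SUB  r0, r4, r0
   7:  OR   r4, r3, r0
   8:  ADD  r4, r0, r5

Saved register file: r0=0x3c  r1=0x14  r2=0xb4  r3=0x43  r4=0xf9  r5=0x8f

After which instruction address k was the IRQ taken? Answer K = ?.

K = 3

after  0: r0=0x3c r1=0xd2 r2=0xb4 r3=0x43 r4=0x55 r5=0x8f  N=1 Z=0
after  1: r0=0x3c r1=0xd2 r2=0xb4 r3=0x43 r4=0x14 r5=0x8f  N=0 Z=0
after  2: r0=0x3c r1=0x14 r2=0xb4 r3=0x43 r4=0x14 r5=0x8f  N=0 Z=0
after  3: r0=0x3c r1=0x14 r2=0xb4 r3=0x43 r4=0xf9 r5=0x8f  N=1 Z=0
-- IRQ taken; context saved, return-PC = 4 --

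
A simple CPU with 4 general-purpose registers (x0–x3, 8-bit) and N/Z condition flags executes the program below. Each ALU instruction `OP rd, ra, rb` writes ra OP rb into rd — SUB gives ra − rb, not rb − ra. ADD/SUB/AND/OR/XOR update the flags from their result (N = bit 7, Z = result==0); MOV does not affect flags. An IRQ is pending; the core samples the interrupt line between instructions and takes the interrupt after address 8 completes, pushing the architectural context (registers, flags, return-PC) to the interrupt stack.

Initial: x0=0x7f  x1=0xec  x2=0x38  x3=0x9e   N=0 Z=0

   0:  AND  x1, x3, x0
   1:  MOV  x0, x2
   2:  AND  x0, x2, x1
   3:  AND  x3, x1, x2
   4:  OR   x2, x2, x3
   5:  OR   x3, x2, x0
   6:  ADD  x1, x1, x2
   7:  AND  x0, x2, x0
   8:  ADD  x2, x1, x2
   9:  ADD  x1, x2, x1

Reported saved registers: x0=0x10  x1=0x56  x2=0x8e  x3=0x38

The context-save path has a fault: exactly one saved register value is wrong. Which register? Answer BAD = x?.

BAD = x0

after  0: x0=0x7f x1=0x1e x2=0x38 x3=0x9e  N=0 Z=0
after  1: x0=0x38 x1=0x1e x2=0x38 x3=0x9e  N=0 Z=0
after  2: x0=0x18 x1=0x1e x2=0x38 x3=0x9e  N=0 Z=0
after  3: x0=0x18 x1=0x1e x2=0x38 x3=0x18  N=0 Z=0
after  4: x0=0x18 x1=0x1e x2=0x38 x3=0x18  N=0 Z=0
after  5: x0=0x18 x1=0x1e x2=0x38 x3=0x38  N=0 Z=0
after  6: x0=0x18 x1=0x56 x2=0x38 x3=0x38  N=0 Z=0
after  7: x0=0x18 x1=0x56 x2=0x38 x3=0x38  N=0 Z=0
after  8: x0=0x18 x1=0x56 x2=0x8e x3=0x38  N=1 Z=0
-- IRQ taken; context saved, return-PC = 9 --
mismatch: x0: reported 0x10 vs actual 0x18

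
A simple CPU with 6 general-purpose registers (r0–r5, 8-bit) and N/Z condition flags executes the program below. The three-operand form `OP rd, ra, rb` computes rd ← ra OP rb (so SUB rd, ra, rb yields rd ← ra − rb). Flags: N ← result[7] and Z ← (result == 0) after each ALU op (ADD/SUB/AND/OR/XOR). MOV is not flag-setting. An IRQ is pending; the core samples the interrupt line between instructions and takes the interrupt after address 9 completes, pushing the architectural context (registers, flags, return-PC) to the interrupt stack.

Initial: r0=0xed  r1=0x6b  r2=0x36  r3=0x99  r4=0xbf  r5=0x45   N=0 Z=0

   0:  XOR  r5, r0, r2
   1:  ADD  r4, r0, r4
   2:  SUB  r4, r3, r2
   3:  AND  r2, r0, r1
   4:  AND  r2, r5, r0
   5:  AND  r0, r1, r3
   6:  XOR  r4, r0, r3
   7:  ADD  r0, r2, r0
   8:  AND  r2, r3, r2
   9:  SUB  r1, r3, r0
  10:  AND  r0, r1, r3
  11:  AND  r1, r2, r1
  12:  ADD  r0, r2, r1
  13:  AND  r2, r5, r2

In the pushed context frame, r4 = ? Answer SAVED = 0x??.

SAVED = 0x90

after  0: r0=0xed r1=0x6b r2=0x36 r3=0x99 r4=0xbf r5=0xdb  N=1 Z=0
after  1: r0=0xed r1=0x6b r2=0x36 r3=0x99 r4=0xac r5=0xdb  N=1 Z=0
after  2: r0=0xed r1=0x6b r2=0x36 r3=0x99 r4=0x63 r5=0xdb  N=0 Z=0
after  3: r0=0xed r1=0x6b r2=0x69 r3=0x99 r4=0x63 r5=0xdb  N=0 Z=0
after  4: r0=0xed r1=0x6b r2=0xc9 r3=0x99 r4=0x63 r5=0xdb  N=1 Z=0
after  5: r0=0x09 r1=0x6b r2=0xc9 r3=0x99 r4=0x63 r5=0xdb  N=0 Z=0
after  6: r0=0x09 r1=0x6b r2=0xc9 r3=0x99 r4=0x90 r5=0xdb  N=1 Z=0
after  7: r0=0xd2 r1=0x6b r2=0xc9 r3=0x99 r4=0x90 r5=0xdb  N=1 Z=0
after  8: r0=0xd2 r1=0x6b r2=0x89 r3=0x99 r4=0x90 r5=0xdb  N=1 Z=0
after  9: r0=0xd2 r1=0xc7 r2=0x89 r3=0x99 r4=0x90 r5=0xdb  N=1 Z=0
-- IRQ taken; context saved, return-PC = 10 --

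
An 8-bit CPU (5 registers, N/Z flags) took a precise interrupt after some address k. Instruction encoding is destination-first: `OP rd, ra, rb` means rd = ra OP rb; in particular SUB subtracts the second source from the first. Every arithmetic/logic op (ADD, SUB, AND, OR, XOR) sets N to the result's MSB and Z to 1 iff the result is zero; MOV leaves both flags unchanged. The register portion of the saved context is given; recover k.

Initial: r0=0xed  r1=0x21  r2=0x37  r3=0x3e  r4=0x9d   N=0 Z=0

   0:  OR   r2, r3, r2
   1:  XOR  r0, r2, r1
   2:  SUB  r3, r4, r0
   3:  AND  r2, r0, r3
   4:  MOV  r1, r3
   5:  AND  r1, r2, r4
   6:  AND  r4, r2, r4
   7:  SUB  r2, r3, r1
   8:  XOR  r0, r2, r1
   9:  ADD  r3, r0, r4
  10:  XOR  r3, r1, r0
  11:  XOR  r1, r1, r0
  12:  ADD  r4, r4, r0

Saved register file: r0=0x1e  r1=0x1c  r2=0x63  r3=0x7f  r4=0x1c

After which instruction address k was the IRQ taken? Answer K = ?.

K = 7

after  0: r0=0xed r1=0x21 r2=0x3f r3=0x3e r4=0x9d  N=0 Z=0
after  1: r0=0x1e r1=0x21 r2=0x3f r3=0x3e r4=0x9d  N=0 Z=0
after  2: r0=0x1e r1=0x21 r2=0x3f r3=0x7f r4=0x9d  N=0 Z=0
after  3: r0=0x1e r1=0x21 r2=0x1e r3=0x7f r4=0x9d  N=0 Z=0
after  4: r0=0x1e r1=0x7f r2=0x1e r3=0x7f r4=0x9d  N=0 Z=0
after  5: r0=0x1e r1=0x1c r2=0x1e r3=0x7f r4=0x9d  N=0 Z=0
after  6: r0=0x1e r1=0x1c r2=0x1e r3=0x7f r4=0x1c  N=0 Z=0
after  7: r0=0x1e r1=0x1c r2=0x63 r3=0x7f r4=0x1c  N=0 Z=0
-- IRQ taken; context saved, return-PC = 8 --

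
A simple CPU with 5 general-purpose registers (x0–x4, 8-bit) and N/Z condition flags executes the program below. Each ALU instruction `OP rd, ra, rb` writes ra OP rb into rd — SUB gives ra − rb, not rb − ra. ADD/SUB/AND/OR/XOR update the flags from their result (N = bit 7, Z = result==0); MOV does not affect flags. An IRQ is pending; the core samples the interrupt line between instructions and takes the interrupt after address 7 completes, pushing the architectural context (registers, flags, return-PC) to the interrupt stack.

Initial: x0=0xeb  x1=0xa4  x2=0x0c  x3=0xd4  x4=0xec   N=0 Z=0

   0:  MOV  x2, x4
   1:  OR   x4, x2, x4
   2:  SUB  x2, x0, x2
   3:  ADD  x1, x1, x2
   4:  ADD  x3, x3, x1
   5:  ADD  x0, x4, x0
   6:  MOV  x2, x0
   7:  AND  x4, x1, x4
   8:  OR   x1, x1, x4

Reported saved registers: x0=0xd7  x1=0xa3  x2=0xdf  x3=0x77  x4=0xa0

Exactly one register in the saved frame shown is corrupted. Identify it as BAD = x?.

after  0: x0=0xeb x1=0xa4 x2=0xec x3=0xd4 x4=0xec  N=0 Z=0
after  1: x0=0xeb x1=0xa4 x2=0xec x3=0xd4 x4=0xec  N=1 Z=0
after  2: x0=0xeb x1=0xa4 x2=0xff x3=0xd4 x4=0xec  N=1 Z=0
after  3: x0=0xeb x1=0xa3 x2=0xff x3=0xd4 x4=0xec  N=1 Z=0
after  4: x0=0xeb x1=0xa3 x2=0xff x3=0x77 x4=0xec  N=0 Z=0
after  5: x0=0xd7 x1=0xa3 x2=0xff x3=0x77 x4=0xec  N=1 Z=0
after  6: x0=0xd7 x1=0xa3 x2=0xd7 x3=0x77 x4=0xec  N=1 Z=0
after  7: x0=0xd7 x1=0xa3 x2=0xd7 x3=0x77 x4=0xa0  N=1 Z=0
-- IRQ taken; context saved, return-PC = 8 --
mismatch: x2: reported 0xdf vs actual 0xd7

BAD = x2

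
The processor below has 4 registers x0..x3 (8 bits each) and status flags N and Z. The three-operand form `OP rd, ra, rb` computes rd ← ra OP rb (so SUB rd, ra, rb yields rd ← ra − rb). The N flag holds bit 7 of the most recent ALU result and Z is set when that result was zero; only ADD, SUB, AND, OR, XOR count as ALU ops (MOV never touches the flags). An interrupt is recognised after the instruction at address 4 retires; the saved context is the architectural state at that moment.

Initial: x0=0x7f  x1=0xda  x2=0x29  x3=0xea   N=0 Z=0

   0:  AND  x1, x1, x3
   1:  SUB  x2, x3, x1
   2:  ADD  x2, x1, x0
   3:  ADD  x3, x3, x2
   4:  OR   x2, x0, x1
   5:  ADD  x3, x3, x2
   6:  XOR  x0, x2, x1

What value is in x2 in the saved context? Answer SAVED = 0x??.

SAVED = 0xff

after  0: x0=0x7f x1=0xca x2=0x29 x3=0xea  N=1 Z=0
after  1: x0=0x7f x1=0xca x2=0x20 x3=0xea  N=0 Z=0
after  2: x0=0x7f x1=0xca x2=0x49 x3=0xea  N=0 Z=0
after  3: x0=0x7f x1=0xca x2=0x49 x3=0x33  N=0 Z=0
after  4: x0=0x7f x1=0xca x2=0xff x3=0x33  N=1 Z=0
-- IRQ taken; context saved, return-PC = 5 --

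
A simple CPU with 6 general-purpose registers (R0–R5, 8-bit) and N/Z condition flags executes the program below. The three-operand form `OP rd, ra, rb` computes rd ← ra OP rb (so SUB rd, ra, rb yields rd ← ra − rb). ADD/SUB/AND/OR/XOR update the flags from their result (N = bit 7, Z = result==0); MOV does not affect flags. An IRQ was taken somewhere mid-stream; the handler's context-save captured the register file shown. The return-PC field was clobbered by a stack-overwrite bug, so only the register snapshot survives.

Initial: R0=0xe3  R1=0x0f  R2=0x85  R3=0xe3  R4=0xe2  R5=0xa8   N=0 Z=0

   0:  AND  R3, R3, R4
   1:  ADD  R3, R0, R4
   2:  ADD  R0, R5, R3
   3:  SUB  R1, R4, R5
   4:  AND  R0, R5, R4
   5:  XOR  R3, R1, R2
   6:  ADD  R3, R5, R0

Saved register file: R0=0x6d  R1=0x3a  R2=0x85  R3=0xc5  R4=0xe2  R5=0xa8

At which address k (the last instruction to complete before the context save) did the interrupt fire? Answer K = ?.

K = 3

after  0: R0=0xe3 R1=0x0f R2=0x85 R3=0xe2 R4=0xe2 R5=0xa8  N=1 Z=0
after  1: R0=0xe3 R1=0x0f R2=0x85 R3=0xc5 R4=0xe2 R5=0xa8  N=1 Z=0
after  2: R0=0x6d R1=0x0f R2=0x85 R3=0xc5 R4=0xe2 R5=0xa8  N=0 Z=0
after  3: R0=0x6d R1=0x3a R2=0x85 R3=0xc5 R4=0xe2 R5=0xa8  N=0 Z=0
-- IRQ taken; context saved, return-PC = 4 --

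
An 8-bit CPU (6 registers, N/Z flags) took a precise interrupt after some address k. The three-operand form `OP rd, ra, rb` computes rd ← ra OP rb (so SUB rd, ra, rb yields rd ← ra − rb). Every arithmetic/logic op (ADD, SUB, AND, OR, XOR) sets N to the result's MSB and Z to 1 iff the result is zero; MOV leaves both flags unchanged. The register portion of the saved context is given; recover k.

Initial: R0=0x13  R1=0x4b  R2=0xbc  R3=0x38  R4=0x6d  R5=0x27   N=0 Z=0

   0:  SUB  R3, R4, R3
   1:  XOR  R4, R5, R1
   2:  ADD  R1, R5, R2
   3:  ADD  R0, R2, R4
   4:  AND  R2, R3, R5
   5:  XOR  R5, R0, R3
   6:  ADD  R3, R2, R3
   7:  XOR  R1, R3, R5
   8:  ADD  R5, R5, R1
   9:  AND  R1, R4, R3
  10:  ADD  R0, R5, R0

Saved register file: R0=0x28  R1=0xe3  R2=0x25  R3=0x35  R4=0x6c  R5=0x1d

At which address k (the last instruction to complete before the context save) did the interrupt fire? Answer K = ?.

K = 5

after  0: R0=0x13 R1=0x4b R2=0xbc R3=0x35 R4=0x6d R5=0x27  N=0 Z=0
after  1: R0=0x13 R1=0x4b R2=0xbc R3=0x35 R4=0x6c R5=0x27  N=0 Z=0
after  2: R0=0x13 R1=0xe3 R2=0xbc R3=0x35 R4=0x6c R5=0x27  N=1 Z=0
after  3: R0=0x28 R1=0xe3 R2=0xbc R3=0x35 R4=0x6c R5=0x27  N=0 Z=0
after  4: R0=0x28 R1=0xe3 R2=0x25 R3=0x35 R4=0x6c R5=0x27  N=0 Z=0
after  5: R0=0x28 R1=0xe3 R2=0x25 R3=0x35 R4=0x6c R5=0x1d  N=0 Z=0
-- IRQ taken; context saved, return-PC = 6 --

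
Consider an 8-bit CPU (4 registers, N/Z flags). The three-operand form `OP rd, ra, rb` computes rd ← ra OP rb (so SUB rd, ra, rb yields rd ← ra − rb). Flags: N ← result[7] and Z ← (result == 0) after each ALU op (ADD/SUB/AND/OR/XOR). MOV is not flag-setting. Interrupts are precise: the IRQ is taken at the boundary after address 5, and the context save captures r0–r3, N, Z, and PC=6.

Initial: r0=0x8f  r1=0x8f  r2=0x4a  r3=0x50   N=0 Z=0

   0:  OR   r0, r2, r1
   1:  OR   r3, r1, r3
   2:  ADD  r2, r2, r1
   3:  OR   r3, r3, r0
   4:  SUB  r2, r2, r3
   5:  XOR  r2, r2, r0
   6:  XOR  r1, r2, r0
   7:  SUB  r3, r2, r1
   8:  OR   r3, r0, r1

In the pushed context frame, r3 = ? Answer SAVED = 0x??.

after  0: r0=0xcf r1=0x8f r2=0x4a r3=0x50  N=1 Z=0
after  1: r0=0xcf r1=0x8f r2=0x4a r3=0xdf  N=1 Z=0
after  2: r0=0xcf r1=0x8f r2=0xd9 r3=0xdf  N=1 Z=0
after  3: r0=0xcf r1=0x8f r2=0xd9 r3=0xdf  N=1 Z=0
after  4: r0=0xcf r1=0x8f r2=0xfa r3=0xdf  N=1 Z=0
after  5: r0=0xcf r1=0x8f r2=0x35 r3=0xdf  N=0 Z=0
-- IRQ taken; context saved, return-PC = 6 --

SAVED = 0xdf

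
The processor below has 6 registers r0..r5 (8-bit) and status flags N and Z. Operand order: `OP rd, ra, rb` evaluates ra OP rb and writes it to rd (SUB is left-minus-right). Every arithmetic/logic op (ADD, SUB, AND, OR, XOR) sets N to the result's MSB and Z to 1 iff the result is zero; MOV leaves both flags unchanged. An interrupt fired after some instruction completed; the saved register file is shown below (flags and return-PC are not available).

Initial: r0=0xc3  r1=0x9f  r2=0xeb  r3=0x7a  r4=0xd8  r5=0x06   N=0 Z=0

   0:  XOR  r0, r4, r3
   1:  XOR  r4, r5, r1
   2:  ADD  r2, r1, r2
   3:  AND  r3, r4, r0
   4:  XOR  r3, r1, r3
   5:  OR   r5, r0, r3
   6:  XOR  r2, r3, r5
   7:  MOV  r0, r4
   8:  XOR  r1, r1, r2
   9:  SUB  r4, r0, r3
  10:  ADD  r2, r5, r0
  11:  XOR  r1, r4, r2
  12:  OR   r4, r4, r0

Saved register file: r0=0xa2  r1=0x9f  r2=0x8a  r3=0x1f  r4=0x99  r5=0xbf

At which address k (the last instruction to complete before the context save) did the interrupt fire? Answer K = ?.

after  0: r0=0xa2 r1=0x9f r2=0xeb r3=0x7a r4=0xd8 r5=0x06  N=1 Z=0
after  1: r0=0xa2 r1=0x9f r2=0xeb r3=0x7a r4=0x99 r5=0x06  N=1 Z=0
after  2: r0=0xa2 r1=0x9f r2=0x8a r3=0x7a r4=0x99 r5=0x06  N=1 Z=0
after  3: r0=0xa2 r1=0x9f r2=0x8a r3=0x80 r4=0x99 r5=0x06  N=1 Z=0
after  4: r0=0xa2 r1=0x9f r2=0x8a r3=0x1f r4=0x99 r5=0x06  N=0 Z=0
after  5: r0=0xa2 r1=0x9f r2=0x8a r3=0x1f r4=0x99 r5=0xbf  N=1 Z=0
-- IRQ taken; context saved, return-PC = 6 --

K = 5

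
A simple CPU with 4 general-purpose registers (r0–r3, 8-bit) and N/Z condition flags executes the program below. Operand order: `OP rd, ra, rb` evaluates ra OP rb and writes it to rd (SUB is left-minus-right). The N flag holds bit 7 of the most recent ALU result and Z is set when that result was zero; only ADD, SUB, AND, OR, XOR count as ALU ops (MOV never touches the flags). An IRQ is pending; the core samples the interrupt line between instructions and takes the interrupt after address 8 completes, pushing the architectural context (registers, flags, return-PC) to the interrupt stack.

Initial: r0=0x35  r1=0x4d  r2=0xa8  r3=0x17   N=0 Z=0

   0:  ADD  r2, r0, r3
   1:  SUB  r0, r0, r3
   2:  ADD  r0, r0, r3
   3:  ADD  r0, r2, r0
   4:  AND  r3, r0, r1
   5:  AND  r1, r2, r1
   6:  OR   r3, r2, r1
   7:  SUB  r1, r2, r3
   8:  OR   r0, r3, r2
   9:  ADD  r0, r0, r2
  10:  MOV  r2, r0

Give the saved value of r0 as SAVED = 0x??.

after  0: r0=0x35 r1=0x4d r2=0x4c r3=0x17  N=0 Z=0
after  1: r0=0x1e r1=0x4d r2=0x4c r3=0x17  N=0 Z=0
after  2: r0=0x35 r1=0x4d r2=0x4c r3=0x17  N=0 Z=0
after  3: r0=0x81 r1=0x4d r2=0x4c r3=0x17  N=1 Z=0
after  4: r0=0x81 r1=0x4d r2=0x4c r3=0x01  N=0 Z=0
after  5: r0=0x81 r1=0x4c r2=0x4c r3=0x01  N=0 Z=0
after  6: r0=0x81 r1=0x4c r2=0x4c r3=0x4c  N=0 Z=0
after  7: r0=0x81 r1=0x00 r2=0x4c r3=0x4c  N=0 Z=1
after  8: r0=0x4c r1=0x00 r2=0x4c r3=0x4c  N=0 Z=0
-- IRQ taken; context saved, return-PC = 9 --

SAVED = 0x4c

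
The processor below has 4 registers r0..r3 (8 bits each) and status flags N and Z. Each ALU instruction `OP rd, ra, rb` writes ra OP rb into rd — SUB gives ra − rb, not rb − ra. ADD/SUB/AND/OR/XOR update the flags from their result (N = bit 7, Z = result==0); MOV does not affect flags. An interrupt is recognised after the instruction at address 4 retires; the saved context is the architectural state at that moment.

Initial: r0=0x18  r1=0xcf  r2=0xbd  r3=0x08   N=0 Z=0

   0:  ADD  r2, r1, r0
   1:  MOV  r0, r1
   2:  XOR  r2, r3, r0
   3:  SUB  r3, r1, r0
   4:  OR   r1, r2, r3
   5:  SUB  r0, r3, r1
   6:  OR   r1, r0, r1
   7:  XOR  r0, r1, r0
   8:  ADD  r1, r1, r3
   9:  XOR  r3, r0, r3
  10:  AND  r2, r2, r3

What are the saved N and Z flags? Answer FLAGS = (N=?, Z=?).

FLAGS = (N=1, Z=0)

after  0: r0=0x18 r1=0xcf r2=0xe7 r3=0x08  N=1 Z=0
after  1: r0=0xcf r1=0xcf r2=0xe7 r3=0x08  N=1 Z=0
after  2: r0=0xcf r1=0xcf r2=0xc7 r3=0x08  N=1 Z=0
after  3: r0=0xcf r1=0xcf r2=0xc7 r3=0x00  N=0 Z=1
after  4: r0=0xcf r1=0xc7 r2=0xc7 r3=0x00  N=1 Z=0
-- IRQ taken; context saved, return-PC = 5 --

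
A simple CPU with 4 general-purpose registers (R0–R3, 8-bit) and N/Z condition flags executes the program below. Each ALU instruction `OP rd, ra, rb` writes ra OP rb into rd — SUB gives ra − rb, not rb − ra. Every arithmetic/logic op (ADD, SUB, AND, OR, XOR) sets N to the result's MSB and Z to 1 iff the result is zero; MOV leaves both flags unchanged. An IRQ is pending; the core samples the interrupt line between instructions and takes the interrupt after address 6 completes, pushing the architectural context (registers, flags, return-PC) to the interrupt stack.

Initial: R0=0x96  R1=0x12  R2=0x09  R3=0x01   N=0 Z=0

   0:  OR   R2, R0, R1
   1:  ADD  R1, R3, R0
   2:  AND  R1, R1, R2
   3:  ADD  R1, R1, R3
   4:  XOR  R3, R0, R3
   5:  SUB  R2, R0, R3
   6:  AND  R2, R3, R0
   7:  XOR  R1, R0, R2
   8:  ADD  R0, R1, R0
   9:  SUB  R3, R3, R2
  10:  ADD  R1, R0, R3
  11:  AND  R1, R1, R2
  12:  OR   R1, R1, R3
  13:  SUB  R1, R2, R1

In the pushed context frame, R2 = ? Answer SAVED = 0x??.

after  0: R0=0x96 R1=0x12 R2=0x96 R3=0x01  N=1 Z=0
after  1: R0=0x96 R1=0x97 R2=0x96 R3=0x01  N=1 Z=0
after  2: R0=0x96 R1=0x96 R2=0x96 R3=0x01  N=1 Z=0
after  3: R0=0x96 R1=0x97 R2=0x96 R3=0x01  N=1 Z=0
after  4: R0=0x96 R1=0x97 R2=0x96 R3=0x97  N=1 Z=0
after  5: R0=0x96 R1=0x97 R2=0xff R3=0x97  N=1 Z=0
after  6: R0=0x96 R1=0x97 R2=0x96 R3=0x97  N=1 Z=0
-- IRQ taken; context saved, return-PC = 7 --

SAVED = 0x96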